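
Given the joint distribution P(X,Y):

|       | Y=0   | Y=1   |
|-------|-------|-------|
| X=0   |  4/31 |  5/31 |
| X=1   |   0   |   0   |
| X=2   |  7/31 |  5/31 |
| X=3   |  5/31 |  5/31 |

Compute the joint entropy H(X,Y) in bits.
2.5642 bits

H(X,Y) = -Σ_{x,y} P(x,y) log₂ P(x,y). Per-cell terms -P(x,y)·log₂P(x,y):
  X=0: 0.38119, 0.42456
  X=1: 0.00000, 0.00000
  X=2: 0.48477, 0.42456
  X=3: 0.42456, 0.42456
  (cells with P = 0 contribute 0)
Sum of the 8 terms: H(X,Y) = 2.5642 bits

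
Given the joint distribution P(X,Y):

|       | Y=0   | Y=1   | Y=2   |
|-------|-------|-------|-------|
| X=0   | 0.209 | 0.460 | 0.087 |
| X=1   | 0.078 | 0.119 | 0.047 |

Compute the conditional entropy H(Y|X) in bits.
1.3520 bits

H(Y|X) = H(X,Y) - H(X)

H(X,Y) = -Σ_{x,y} P(x,y) log₂ P(x,y). Per-cell terms -P(x,y)·log₂P(x,y):
  X=0: 0.472011, 0.515335, 0.306487
  X=1: 0.287070, 0.365445, 0.207326
Sum of the 6 terms: H(X,Y) = 2.15367 bits

Marginal of X (row sums):
  P(X=0) = 0.209 + 0.460 + 0.087 = 0.756
  P(X=1) = 0.078 + 0.119 + 0.047 = 0.244
H(X) = -[0.756·log₂(0.756) + 0.244·log₂(0.244)]
  = 0.305078 + 0.496551 = 0.80163 bits

H(Y|X) = H(X,Y) - H(X) = 2.15367 - 0.80163 = 1.3520 bits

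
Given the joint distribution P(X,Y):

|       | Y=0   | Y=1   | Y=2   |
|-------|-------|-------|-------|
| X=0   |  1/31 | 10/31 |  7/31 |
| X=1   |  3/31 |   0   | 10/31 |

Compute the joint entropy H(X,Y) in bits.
2.0237 bits

H(X,Y) = -Σ_{x,y} P(x,y) log₂ P(x,y). Per-cell terms -P(x,y)·log₂P(x,y):
  X=0: 0.1598, 0.5265, 0.4848
  X=1: 0.3261, 0.0000, 0.5265
  (cells with P = 0 contribute 0)
Sum of the 6 terms: H(X,Y) = 2.0237 bits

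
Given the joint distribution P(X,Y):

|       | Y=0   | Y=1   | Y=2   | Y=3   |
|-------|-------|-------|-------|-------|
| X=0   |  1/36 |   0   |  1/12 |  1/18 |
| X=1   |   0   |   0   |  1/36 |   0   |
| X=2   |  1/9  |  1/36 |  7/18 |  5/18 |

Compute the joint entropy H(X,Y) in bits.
2.3567 bits

H(X,Y) = -Σ_{x,y} P(x,y) log₂ P(x,y). Per-cell terms -P(x,y)·log₂P(x,y):
  X=0: 0.14361, 0.00000, 0.29875, 0.23166
  X=1: 0.00000, 0.00000, 0.14361, 0.00000
  X=2: 0.35221, 0.14361, 0.52989, 0.51333
  (cells with P = 0 contribute 0)
Sum of the 12 terms: H(X,Y) = 2.3567 bits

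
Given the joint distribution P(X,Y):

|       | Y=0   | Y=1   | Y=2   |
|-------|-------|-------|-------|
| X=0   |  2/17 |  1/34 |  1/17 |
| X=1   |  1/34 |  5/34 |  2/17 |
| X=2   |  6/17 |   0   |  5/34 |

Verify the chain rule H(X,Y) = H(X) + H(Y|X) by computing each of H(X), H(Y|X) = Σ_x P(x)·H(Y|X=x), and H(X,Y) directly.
H(X) = 1.4887 bits, H(Y|X) = 1.1211 bits, H(X,Y) = 2.6099 bits

Marginal of X (row sums):
  P(X=0) = 2/17 + 1/34 + 1/17 = 7/34
  P(X=1) = 1/34 + 5/34 + 2/17 = 5/17
  P(X=2) = 6/17 + 0 + 5/34 = 1/2
H(X) = -[(7/34)·log₂(7/34) + (5/17)·log₂(5/17) + (1/2)·log₂(1/2)]
  = 0.4694340 + 0.5192749 + 0.5000000 = 1.4887 bits

H(Y|X) = Σ_x P(x)·H(Y|X=x):
  X=0: P(X=0) = 7/34, P(Y|X=0) = (4/7, 1/7, 2/7) → H(Y|X=0) = 1.3787835
  X=1: P(X=1) = 5/17, P(Y|X=1) = (1/10, 1/2, 2/5) → H(Y|X=1) = 1.3609640
  X=2: P(X=2) = 1/2, P(Y|X=2) = (12/17, 0, 5/17) → H(Y|X=2) = 0.8739810
H(Y|X) = (7/34)·1.3787835 + (5/17)·1.3609640 + (1/2)·0.8739810 = 1.1211 bits

H(X,Y) = -Σ_{x,y} P(x,y) log₂ P(x,y). Per-cell terms -P(x,y)·log₂P(x,y):
  X=0: 0.3632309, 0.1496313, 0.2404390
  X=1: 0.1496313, 0.4066963, 0.3632309
  X=2: 0.5302942, 0.0000000, 0.4066963
  (cells with P = 0 contribute 0)
Sum of the 9 terms: H(X,Y) = 2.6099 bits

Chain rule check:
  H(X) + H(Y|X) = 1.4887 + 1.1211 = 2.6098 bits
  H(X,Y) = 2.6099 bits
✓ Chain rule verified (Δ = 0.0001 is 4-dp rounding noise: each of the three values was rounded independently).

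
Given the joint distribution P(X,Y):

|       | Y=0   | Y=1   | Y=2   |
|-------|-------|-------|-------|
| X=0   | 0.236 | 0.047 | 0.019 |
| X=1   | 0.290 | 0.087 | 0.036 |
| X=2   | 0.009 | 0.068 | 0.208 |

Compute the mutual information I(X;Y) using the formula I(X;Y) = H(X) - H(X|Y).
0.4197 bits

I(X;Y) = H(X) - H(X|Y)

Marginal of X (row sums):
  P(X=0) = 0.236 + 0.047 + 0.019 = 0.302
  P(X=1) = 0.290 + 0.087 + 0.036 = 0.413
  P(X=2) = 0.009 + 0.068 + 0.208 = 0.285
H(X) = -[0.302·log₂(0.302) + 0.413·log₂(0.413) + 0.285·log₂(0.285)]
  = 0.5217 + 0.5269 + 0.5161 = 1.5647 bits

Marginal of Y (column sums):
  P(Y=0) = 0.236 + 0.290 + 0.009 = 0.535
  P(Y=1) = 0.047 + 0.087 + 0.068 = 0.202
  P(Y=2) = 0.019 + 0.036 + 0.208 = 0.263
H(X|Y) = Σ_y P(y)·H(X|Y=y):
  Y=0: P(Y=0) = 0.535, P(X|Y=0) = (236/535, 58/107, 9/535) → H(X|Y=0) = 1.0989
  Y=1: P(Y=1) = 0.202, P(X|Y=1) = (47/202, 87/202, 34/101) → H(X|Y=1) = 1.5416
  Y=2: P(Y=2) = 0.263, P(X|Y=2) = (19/263, 36/263, 208/263) → H(X|Y=2) = 0.9343
H(X|Y) = 0.535·1.0989 + 0.202·1.5416 + 0.263·0.9343 = 1.1450 bits

I(X;Y) = H(X) - H(X|Y) = 1.5647 - 1.1450 = 0.4197 bits

Cross-check via I(X;Y) = H(X) + H(Y) - H(X,Y): computing H(Y) from the column sums and H(X,Y) from the 9 cells in the same way gives H(Y) = 1.4557 bits and H(X,Y) = 2.6007 bits, so
I(X;Y) = 1.5647 + 1.4557 - 2.6007 = 0.4197 bits ✓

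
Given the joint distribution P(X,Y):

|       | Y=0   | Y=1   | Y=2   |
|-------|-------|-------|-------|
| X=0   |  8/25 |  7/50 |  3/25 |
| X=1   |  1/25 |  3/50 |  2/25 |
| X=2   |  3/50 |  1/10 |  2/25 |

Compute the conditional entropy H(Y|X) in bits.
1.4830 bits

H(Y|X) = H(X,Y) - H(X)

H(X,Y) = -Σ_{x,y} P(x,y) log₂ P(x,y). Per-cell terms -P(x,y)·log₂P(x,y):
  X=0: 0.5260, 0.3971, 0.3671
  X=1: 0.1858, 0.2435, 0.2915
  X=2: 0.2435, 0.3322, 0.2915
Sum of the 9 terms: H(X,Y) = 2.8782 bits

Marginal of X (row sums):
  P(X=0) = 8/25 + 7/50 + 3/25 = 29/50
  P(X=1) = 1/25 + 3/50 + 2/25 = 9/50
  P(X=2) = 3/50 + 1/10 + 2/25 = 6/25
H(X) = -[(29/50)·log₂(29/50) + (9/50)·log₂(9/50) + (6/25)·log₂(6/25)]
  = 0.4558 + 0.4453 + 0.4941 = 1.3952 bits

H(Y|X) = H(X,Y) - H(X) = 2.8782 - 1.3952 = 1.4830 bits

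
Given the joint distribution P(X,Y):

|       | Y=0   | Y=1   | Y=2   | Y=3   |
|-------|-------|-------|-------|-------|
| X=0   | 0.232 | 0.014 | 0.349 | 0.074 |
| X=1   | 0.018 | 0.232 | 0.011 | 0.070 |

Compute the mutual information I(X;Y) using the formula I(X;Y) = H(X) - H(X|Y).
0.5302 bits

I(X;Y) = H(X) - H(X|Y)

Marginal of X (row sums):
  P(X=0) = 0.232 + 0.014 + 0.349 + 0.074 = 0.669
  P(X=1) = 0.018 + 0.232 + 0.011 + 0.070 = 0.331
H(X) = -[0.669·log₂(0.669) + 0.331·log₂(0.331)]
  = 0.387968 + 0.527977 = 0.915945 bits

Marginal of Y (column sums):
  P(Y=0) = 0.232 + 0.018 = 0.250
  P(Y=1) = 0.014 + 0.232 = 0.246
  P(Y=2) = 0.349 + 0.011 = 0.360
  P(Y=3) = 0.074 + 0.070 = 0.144
H(X|Y) = Σ_y P(y)·H(X|Y=y):
  Y=0: P(Y=0) = 0.250, P(X|Y=0) = (116/125, 9/125) → H(X|Y=0) = 0.373343
  Y=1: P(Y=1) = 0.246, P(X|Y=1) = (7/123, 116/123) → H(X|Y=1) = 0.315057
  Y=2: P(Y=2) = 0.360, P(X|Y=2) = (349/360, 11/360) → H(X|Y=2) = 0.197170
  Y=3: P(Y=3) = 0.144, P(X|Y=3) = (37/72, 35/72) → H(X|Y=3) = 0.999443
H(X|Y) = 0.250·0.373343 + 0.246·0.315057 + 0.360·0.197170 + 0.144·0.999443 = 0.385741 bits

I(X;Y) = H(X) - H(X|Y) = 0.915945 - 0.385741 = 0.5302 bits

Cross-check via I(X;Y) = H(X) + H(Y) - H(X,Y): computing H(Y) from the column sums and H(X,Y) from the 8 cells in the same way gives H(Y) = 1.930943 bits and H(X,Y) = 2.316684 bits, so
I(X;Y) = 0.915945 + 1.930943 - 2.316684 = 0.5302 bits ✓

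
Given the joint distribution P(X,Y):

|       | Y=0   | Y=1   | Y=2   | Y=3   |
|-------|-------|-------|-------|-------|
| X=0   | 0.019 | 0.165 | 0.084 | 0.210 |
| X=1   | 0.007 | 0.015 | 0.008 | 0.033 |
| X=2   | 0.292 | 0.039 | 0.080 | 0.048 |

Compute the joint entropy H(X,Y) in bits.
2.8726 bits

H(X,Y) = -Σ_{x,y} P(x,y) log₂ P(x,y). Per-cell terms -P(x,y)·log₂P(x,y):
  X=0: 0.10864, 0.42891, 0.30017, 0.47282
  X=1: 0.05011, 0.09088, 0.05573, 0.16241
  X=2: 0.51858, 0.18253, 0.29151, 0.21028
Sum of the 12 terms: H(X,Y) = 2.8726 bits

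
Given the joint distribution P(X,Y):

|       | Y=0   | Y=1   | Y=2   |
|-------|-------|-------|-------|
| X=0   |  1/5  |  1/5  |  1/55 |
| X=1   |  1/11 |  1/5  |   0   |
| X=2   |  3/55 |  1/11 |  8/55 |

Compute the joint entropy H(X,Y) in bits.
2.7607 bits

H(X,Y) = -Σ_{x,y} P(x,y) log₂ P(x,y). Per-cell terms -P(x,y)·log₂P(x,y):
  X=0: 0.46439, 0.46439, 0.10512
  X=1: 0.31449, 0.46439, 0.00000
  X=2: 0.22889, 0.31449, 0.40456
  (cells with P = 0 contribute 0)
Sum of the 9 terms: H(X,Y) = 2.7607 bits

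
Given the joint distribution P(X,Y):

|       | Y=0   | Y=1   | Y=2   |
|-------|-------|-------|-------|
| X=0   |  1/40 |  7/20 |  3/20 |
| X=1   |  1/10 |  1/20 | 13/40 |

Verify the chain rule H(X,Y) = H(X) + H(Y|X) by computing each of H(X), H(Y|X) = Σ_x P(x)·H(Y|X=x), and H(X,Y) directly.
H(X) = 0.9982 bits, H(Y|X) = 1.1508 bits, H(X,Y) = 2.1490 bits

Marginal of X (row sums):
  P(X=0) = 1/40 + 7/20 + 3/20 = 21/40
  P(X=1) = 1/10 + 1/20 + 13/40 = 19/40
H(X) = -[(21/40)·log₂(21/40) + (19/40)·log₂(19/40)]
  = 0.48805 + 0.51015 = 0.9982 bits

H(Y|X) = Σ_x P(x)·H(Y|X=x):
  X=0: P(X=0) = 21/40, P(Y|X=0) = (1/21, 2/3, 2/7) → H(Y|X=0) = 1.11552
  X=1: P(X=1) = 19/40, P(Y|X=1) = (4/19, 2/19, 13/19) → H(Y|X=1) = 1.18973
H(Y|X) = (21/40)·1.11552 + (19/40)·1.18973 = 1.1508 bits

H(X,Y) = -Σ_{x,y} P(x,y) log₂ P(x,y). Per-cell terms -P(x,y)·log₂P(x,y):
  X=0: 0.13305, 0.53010, 0.41054
  X=1: 0.33219, 0.21610, 0.52698
Sum of the 6 terms: H(X,Y) = 2.1490 bits

Chain rule check:
  H(X) + H(Y|X) = 0.9982 + 1.1508 = 2.1490 bits
  H(X,Y) = 2.1490 bits
✓ Chain rule verified.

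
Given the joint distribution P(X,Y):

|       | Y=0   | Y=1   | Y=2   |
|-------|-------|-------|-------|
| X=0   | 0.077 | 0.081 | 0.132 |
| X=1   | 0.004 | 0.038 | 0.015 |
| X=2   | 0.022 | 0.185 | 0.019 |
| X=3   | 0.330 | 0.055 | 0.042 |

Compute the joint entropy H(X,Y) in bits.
2.8964 bits

H(X,Y) = -Σ_{x,y} P(x,y) log₂ P(x,y). Per-cell terms -P(x,y)·log₂P(x,y):
  X=0: 0.284823, 0.293701, 0.385624
  X=1: 0.031863, 0.179279, 0.090883
  X=2: 0.121140, 0.450365, 0.108639
  X=3: 0.527822, 0.230143, 0.192086
Sum of the 12 terms: H(X,Y) = 2.8964 bits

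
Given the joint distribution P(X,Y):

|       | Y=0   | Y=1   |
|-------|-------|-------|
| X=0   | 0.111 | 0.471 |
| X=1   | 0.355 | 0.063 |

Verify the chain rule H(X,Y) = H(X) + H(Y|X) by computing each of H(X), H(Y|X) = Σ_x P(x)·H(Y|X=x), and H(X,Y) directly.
H(X) = 0.9805 bits, H(Y|X) = 0.6648 bits, H(X,Y) = 1.6453 bits

Marginal of X (row sums):
  P(X=0) = 0.111 + 0.471 = 0.582
  P(X=1) = 0.355 + 0.063 = 0.418
H(X) = -[0.582·log₂(0.582) + 0.418·log₂(0.418)]
  = 0.4545 + 0.5260 = 0.9805 bits

H(Y|X) = Σ_x P(x)·H(Y|X=x):
  X=0: P(X=0) = 0.582, P(Y|X=0) = (37/194, 157/194) → H(Y|X=0) = 0.7030
  X=1: P(X=1) = 0.418, P(Y|X=1) = (355/418, 63/418) → H(Y|X=1) = 0.6116
H(Y|X) = 0.582·0.7030 + 0.418·0.6116 = 0.6648 bits

H(X,Y) = -Σ_{x,y} P(x,y) log₂ P(x,y). Per-cell terms -P(x,y)·log₂P(x,y):
  X=0: 0.3520, 0.5116
  X=1: 0.5304, 0.2513
Sum of the 4 terms: H(X,Y) = 1.6453 bits

Chain rule check:
  H(X) + H(Y|X) = 0.9805 + 0.6648 = 1.6453 bits
  H(X,Y) = 1.6453 bits
✓ Chain rule verified.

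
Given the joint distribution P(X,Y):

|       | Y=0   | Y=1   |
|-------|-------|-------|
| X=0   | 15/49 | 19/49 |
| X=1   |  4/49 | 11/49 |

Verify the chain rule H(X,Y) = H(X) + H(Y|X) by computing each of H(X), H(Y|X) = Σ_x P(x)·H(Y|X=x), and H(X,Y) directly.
H(X) = 0.8886 bits, H(Y|X) = 0.9430 bits, H(X,Y) = 1.8317 bits

Marginal of X (row sums):
  P(X=0) = 15/49 + 19/49 = 34/49
  P(X=1) = 4/49 + 11/49 = 15/49
H(X) = -[(34/49)·log₂(34/49) + (15/49)·log₂(15/49)]
  = 0.3658 + 0.5228 = 0.8886 bits

H(Y|X) = Σ_x P(x)·H(Y|X=x):
  X=0: P(X=0) = 34/49, P(Y|X=0) = (15/34, 19/34) → H(Y|X=0) = 0.9900
  X=1: P(X=1) = 15/49, P(Y|X=1) = (4/15, 11/15) → H(Y|X=1) = 0.8366
H(Y|X) = (34/49)·0.9900 + (15/49)·0.8366 = 0.9430 bits

H(X,Y) = -Σ_{x,y} P(x,y) log₂ P(x,y). Per-cell terms -P(x,y)·log₂P(x,y):
  X=0: 0.5228, 0.5300
  X=1: 0.2951, 0.4838
Sum of the 4 terms: H(X,Y) = 1.8317 bits

Chain rule check:
  H(X) + H(Y|X) = 0.8886 + 0.9430 = 1.8316 bits
  H(X,Y) = 1.8317 bits
✓ Chain rule verified (Δ = 0.0001 is 4-dp rounding noise: each of the three values was rounded independently).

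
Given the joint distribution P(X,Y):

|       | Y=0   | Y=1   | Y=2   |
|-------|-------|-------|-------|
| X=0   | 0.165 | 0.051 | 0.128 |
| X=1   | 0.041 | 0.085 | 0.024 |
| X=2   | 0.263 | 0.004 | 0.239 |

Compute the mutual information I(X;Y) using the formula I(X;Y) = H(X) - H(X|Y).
0.1966 bits

I(X;Y) = H(X) - H(X|Y)

Marginal of X (row sums):
  P(X=0) = 0.165 + 0.051 + 0.128 = 0.344
  P(X=1) = 0.041 + 0.085 + 0.024 = 0.150
  P(X=2) = 0.263 + 0.004 + 0.239 = 0.506
H(X) = -[0.344·log₂(0.344) + 0.150·log₂(0.150) + 0.506·log₂(0.506)]
  = 0.529595 + 0.410545 + 0.497292 = 1.437432 bits

Marginal of Y (column sums):
  P(Y=0) = 0.165 + 0.041 + 0.263 = 0.469
  P(Y=1) = 0.051 + 0.085 + 0.004 = 0.140
  P(Y=2) = 0.128 + 0.024 + 0.239 = 0.391
H(X|Y) = Σ_y P(y)·H(X|Y=y):
  Y=0: P(Y=0) = 0.469, P(X|Y=0) = (165/469, 41/469, 263/469) → H(X|Y=0) = 1.305558
  Y=1: P(Y=1) = 0.140, P(X|Y=1) = (51/140, 17/28, 1/35) → H(X|Y=1) = 1.114341
  Y=2: P(Y=2) = 0.391, P(X|Y=2) = (128/391, 24/391, 239/391) → H(X|Y=2) = 1.208605
H(X|Y) = 0.469·1.305558 + 0.140·1.114341 + 0.391·1.208605 = 1.240879 bits

I(X;Y) = H(X) - H(X|Y) = 1.437432 - 1.240879 = 0.1966 bits

Cross-check via I(X;Y) = H(X) + H(Y) - H(X,Y): computing H(Y) from the column sums and H(X,Y) from the 9 cells in the same way gives H(Y) = 1.439129 bits and H(X,Y) = 2.680008 bits, so
I(X;Y) = 1.437432 + 1.439129 - 2.680008 = 0.1966 bits ✓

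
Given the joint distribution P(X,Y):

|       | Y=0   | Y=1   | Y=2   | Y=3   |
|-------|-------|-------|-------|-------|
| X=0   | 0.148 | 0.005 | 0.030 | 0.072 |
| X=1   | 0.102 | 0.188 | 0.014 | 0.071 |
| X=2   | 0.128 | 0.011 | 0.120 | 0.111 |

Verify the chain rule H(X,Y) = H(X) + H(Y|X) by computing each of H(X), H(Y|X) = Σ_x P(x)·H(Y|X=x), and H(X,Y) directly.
H(X) = 1.5641 bits, H(Y|X) = 1.6238 bits, H(X,Y) = 3.1879 bits

Marginal of X (row sums):
  P(X=0) = 0.148 + 0.005 + 0.030 + 0.072 = 0.255
  P(X=1) = 0.102 + 0.188 + 0.014 + 0.071 = 0.375
  P(X=2) = 0.128 + 0.011 + 0.120 + 0.111 = 0.370
H(X) = -[0.255·log₂(0.255) + 0.375·log₂(0.375) + 0.370·log₂(0.370)]
  = 0.50271 + 0.53064 + 0.53073 = 1.5641 bits

H(Y|X) = Σ_x P(x)·H(Y|X=x):
  X=0: P(X=0) = 0.255, P(Y|X=0) = (148/255, 1/51, 2/17, 24/85) → H(Y|X=0) = 1.44514
  X=1: P(X=1) = 0.375, P(Y|X=1) = (34/125, 188/375, 14/375, 71/375) → H(Y|X=1) = 1.64199
  X=2: P(X=2) = 0.370, P(Y|X=2) = (64/185, 11/370, 12/37, 3/10) → H(Y|X=2) = 1.72851
H(Y|X) = 0.255·1.44514 + 0.375·1.64199 + 0.370·1.72851 = 1.6238 bits

H(X,Y) = -Σ_{x,y} P(x,y) log₂ P(x,y). Per-cell terms -P(x,y)·log₂P(x,y):
  X=0: 0.40794, 0.03822, 0.15177, 0.27330
  X=1: 0.33592, 0.45330, 0.08622, 0.27094
  X=2: 0.37962, 0.07157, 0.36707, 0.35202
Sum of the 12 terms: H(X,Y) = 3.1879 bits

Chain rule check:
  H(X) + H(Y|X) = 1.5641 + 1.6238 = 3.1879 bits
  H(X,Y) = 3.1879 bits
✓ Chain rule verified.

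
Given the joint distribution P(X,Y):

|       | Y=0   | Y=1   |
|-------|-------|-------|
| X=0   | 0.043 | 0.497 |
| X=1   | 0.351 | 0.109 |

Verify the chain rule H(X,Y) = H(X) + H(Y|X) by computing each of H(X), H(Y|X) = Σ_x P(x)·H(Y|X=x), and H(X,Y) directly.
H(X) = 0.9954 bits, H(Y|X) = 0.5798 bits, H(X,Y) = 1.5752 bits

Marginal of X (row sums):
  P(X=0) = 0.043 + 0.497 = 0.540
  P(X=1) = 0.351 + 0.109 = 0.460
H(X) = -[0.540·log₂(0.540) + 0.460·log₂(0.460)]
  = 0.48004 + 0.51534 = 0.9954 bits

H(Y|X) = Σ_x P(x)·H(Y|X=x):
  X=0: P(X=0) = 0.540, P(Y|X=0) = (43/540, 497/540) → H(Y|X=0) = 0.40087
  X=1: P(X=1) = 0.460, P(Y|X=1) = (351/460, 109/460) → H(Y|X=1) = 0.78994
H(Y|X) = 0.540·0.40087 + 0.460·0.78994 = 0.5798 bits

H(X,Y) = -Σ_{x,y} P(x,y) log₂ P(x,y). Per-cell terms -P(x,y)·log₂P(x,y):
  X=0: 0.19520, 0.50132
  X=1: 0.53017, 0.34854
Sum of the 4 terms: H(X,Y) = 1.5752 bits

Chain rule check:
  H(X) + H(Y|X) = 0.9954 + 0.5798 = 1.5752 bits
  H(X,Y) = 1.5752 bits
✓ Chain rule verified.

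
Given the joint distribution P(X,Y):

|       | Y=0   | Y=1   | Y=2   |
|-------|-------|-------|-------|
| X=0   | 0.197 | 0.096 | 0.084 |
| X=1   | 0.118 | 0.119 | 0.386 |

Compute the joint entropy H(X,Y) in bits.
2.3458 bits

H(X,Y) = -Σ_{x,y} P(x,y) log₂ P(x,y). Per-cell terms -P(x,y)·log₂P(x,y):
  X=0: 0.4617, 0.3246, 0.3002
  X=1: 0.3638, 0.3654, 0.5301
Sum of the 6 terms: H(X,Y) = 2.3458 bits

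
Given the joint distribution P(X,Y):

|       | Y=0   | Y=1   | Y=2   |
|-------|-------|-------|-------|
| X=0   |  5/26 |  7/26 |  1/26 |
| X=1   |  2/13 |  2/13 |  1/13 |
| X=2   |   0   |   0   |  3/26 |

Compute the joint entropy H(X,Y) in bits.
2.6229 bits

H(X,Y) = -Σ_{x,y} P(x,y) log₂ P(x,y). Per-cell terms -P(x,y)·log₂P(x,y):
  X=0: 0.45741, 0.50968, 0.18079
  X=1: 0.41545, 0.41545, 0.28465
  X=2: 0.00000, 0.00000, 0.35948
  (cells with P = 0 contribute 0)
Sum of the 9 terms: H(X,Y) = 2.6229 bits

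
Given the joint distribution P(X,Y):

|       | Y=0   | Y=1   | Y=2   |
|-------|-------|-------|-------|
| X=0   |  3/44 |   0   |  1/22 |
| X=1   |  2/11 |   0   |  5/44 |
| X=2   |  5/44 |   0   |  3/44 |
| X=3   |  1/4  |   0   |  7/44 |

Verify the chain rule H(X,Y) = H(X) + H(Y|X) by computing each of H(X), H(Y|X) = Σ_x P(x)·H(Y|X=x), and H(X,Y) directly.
H(X) = 1.8509 bits, H(Y|X) = 0.9623 bits, H(X,Y) = 2.8132 bits

Marginal of X (row sums):
  P(X=0) = 3/44 + 0 + 1/22 = 5/44
  P(X=1) = 2/11 + 0 + 5/44 = 13/44
  P(X=2) = 5/44 + 0 + 3/44 = 2/11
  P(X=3) = 1/4 + 0 + 7/44 = 9/22
H(X) = -[(5/44)·log₂(5/44) + (13/44)·log₂(13/44) + (2/11)·log₂(2/11) + (9/22)·log₂(9/22)]
  = 0.3565 + 0.5197 + 0.4472 + 0.5275 = 1.8509 bits

H(Y|X) = Σ_x P(x)·H(Y|X=x):
  X=0: P(X=0) = 5/44, P(Y|X=0) = (3/5, 0, 2/5) → H(Y|X=0) = 0.9710
  X=1: P(X=1) = 13/44, P(Y|X=1) = (8/13, 0, 5/13) → H(Y|X=1) = 0.9612
  X=2: P(X=2) = 2/11, P(Y|X=2) = (5/8, 0, 3/8) → H(Y|X=2) = 0.9544
  X=3: P(X=3) = 9/22, P(Y|X=3) = (11/18, 0, 7/18) → H(Y|X=3) = 0.9641
H(Y|X) = (5/44)·0.9710 + (13/44)·0.9612 + (2/11)·0.9544 + (9/22)·0.9641 = 0.9623 bits

H(X,Y) = -Σ_{x,y} P(x,y) log₂ P(x,y). Per-cell terms -P(x,y)·log₂P(x,y):
  X=0: 0.2642, 0.0000, 0.2027
  X=1: 0.4472, 0.0000, 0.3565
  X=2: 0.3565, 0.0000, 0.2642
  X=3: 0.5000, 0.0000, 0.4219
  (cells with P = 0 contribute 0)
Sum of the 12 terms: H(X,Y) = 2.8132 bits

Chain rule check:
  H(X) + H(Y|X) = 1.8509 + 0.9623 = 2.8132 bits
  H(X,Y) = 2.8132 bits
✓ Chain rule verified.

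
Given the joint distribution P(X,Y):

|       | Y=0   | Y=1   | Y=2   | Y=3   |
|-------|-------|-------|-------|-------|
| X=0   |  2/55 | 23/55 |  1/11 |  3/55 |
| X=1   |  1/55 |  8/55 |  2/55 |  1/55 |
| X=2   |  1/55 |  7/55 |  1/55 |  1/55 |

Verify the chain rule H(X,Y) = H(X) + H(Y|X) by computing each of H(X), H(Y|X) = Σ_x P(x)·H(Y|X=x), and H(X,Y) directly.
H(X) = 1.3686 bits, H(Y|X) = 1.3572 bits, H(X,Y) = 2.7258 bits

Marginal of X (row sums):
  P(X=0) = 2/55 + 23/55 + 1/11 + 3/55 = 3/5
  P(X=1) = 1/55 + 8/55 + 2/55 + 1/55 = 12/55
  P(X=2) = 1/55 + 7/55 + 1/55 + 1/55 = 2/11
H(X) = -[(3/5)·log₂(3/5) + (12/55)·log₂(12/55) + (2/11)·log₂(2/11)]
  = 0.4422 + 0.4792 + 0.4472 = 1.3686 bits

H(Y|X) = Σ_x P(x)·H(Y|X=x):
  X=0: P(X=0) = 3/5, P(Y|X=0) = (2/33, 23/33, 5/33, 1/11) → H(Y|X=0) = 1.3351
  X=1: P(X=1) = 12/55, P(Y|X=1) = (1/12, 2/3, 1/6, 1/12) → H(Y|X=1) = 1.4183
  X=2: P(X=2) = 2/11, P(Y|X=2) = (1/10, 7/10, 1/10, 1/10) → H(Y|X=2) = 1.3568
H(Y|X) = (3/5)·1.3351 + (12/55)·1.4183 + (2/11)·1.3568 = 1.3572 bits

H(X,Y) = -Σ_{x,y} P(x,y) log₂ P(x,y). Per-cell terms -P(x,y)·log₂P(x,y):
  X=0: 0.1739, 0.5260, 0.3145, 0.2289
  X=1: 0.1051, 0.4046, 0.1739, 0.1051
  X=2: 0.1051, 0.3785, 0.1051, 0.1051
Sum of the 12 terms: H(X,Y) = 2.7258 bits

Chain rule check:
  H(X) + H(Y|X) = 1.3686 + 1.3572 = 2.7258 bits
  H(X,Y) = 2.7258 bits
✓ Chain rule verified.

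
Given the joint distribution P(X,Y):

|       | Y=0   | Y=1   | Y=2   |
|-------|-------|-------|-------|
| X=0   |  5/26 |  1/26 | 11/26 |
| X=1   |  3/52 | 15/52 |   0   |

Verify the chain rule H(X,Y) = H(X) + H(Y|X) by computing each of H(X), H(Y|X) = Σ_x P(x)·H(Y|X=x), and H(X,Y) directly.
H(X) = 0.9306 bits, H(Y|X) = 0.9874 bits, H(X,Y) = 1.9180 bits

Marginal of X (row sums):
  P(X=0) = 5/26 + 1/26 + 11/26 = 17/26
  P(X=1) = 3/52 + 15/52 + 0 = 9/26
H(X) = -[(17/26)·log₂(17/26) + (9/26)·log₂(9/26)]
  = 0.400793 + 0.529794 = 0.9306 bits

H(Y|X) = Σ_x P(x)·H(Y|X=x):
  X=0: P(X=0) = 17/26, P(Y|X=0) = (5/17, 1/17, 11/17) → H(Y|X=0) = 1.166087
  X=1: P(X=1) = 9/26, P(Y|X=1) = (1/6, 5/6, 0) → H(Y|X=1) = 0.650022
H(Y|X) = (17/26)·1.166087 + (9/26)·0.650022 = 0.9874 bits

H(X,Y) = -Σ_{x,y} P(x,y) log₂ P(x,y). Per-cell terms -P(x,y)·log₂P(x,y):
  X=0: 0.457406, 0.180786, 0.525042
  X=1: 0.237431, 0.517370, 0.000000
  (cells with P = 0 contribute 0)
Sum of the 6 terms: H(X,Y) = 1.9180 bits

Chain rule check:
  H(X) + H(Y|X) = 0.9306 + 0.9874 = 1.9180 bits
  H(X,Y) = 1.9180 bits
✓ Chain rule verified.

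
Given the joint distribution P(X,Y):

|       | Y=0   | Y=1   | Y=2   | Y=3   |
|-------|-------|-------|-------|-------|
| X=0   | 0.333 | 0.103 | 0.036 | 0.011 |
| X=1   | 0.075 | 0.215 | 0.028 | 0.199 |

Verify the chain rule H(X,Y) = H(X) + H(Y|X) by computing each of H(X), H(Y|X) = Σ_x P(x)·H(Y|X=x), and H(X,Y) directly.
H(X) = 0.9992 bits, H(Y|X) = 1.4761 bits, H(X,Y) = 2.4753 bits

Marginal of X (row sums):
  P(X=0) = 0.333 + 0.103 + 0.036 + 0.011 = 0.483
  P(X=1) = 0.075 + 0.215 + 0.028 + 0.199 = 0.517
H(X) = -[0.483·log₂(0.483) + 0.517·log₂(0.517)]
  = 0.507104 + 0.492062 = 0.9992 bits

H(Y|X) = Σ_x P(x)·H(Y|X=x):
  X=0: P(X=0) = 0.483, P(Y|X=0) = (111/161, 103/483, 12/161, 11/483) → H(Y|X=0) = 1.248770
  X=1: P(X=1) = 0.517, P(Y|X=1) = (75/517, 215/517, 28/517, 199/517) → H(Y|X=1) = 1.688455
H(Y|X) = 0.483·1.248770 + 0.517·1.688455 = 1.4761 bits

H(X,Y) = -Σ_{x,y} P(x,y) log₂ P(x,y). Per-cell terms -P(x,y)·log₂P(x,y):
  X=0: 0.528273, 0.337766, 0.172651, 0.071570
  X=1: 0.280272, 0.476782, 0.144436, 0.463503
Sum of the 8 terms: H(X,Y) = 2.4753 bits

Chain rule check:
  H(X) + H(Y|X) = 0.9992 + 1.4761 = 2.4753 bits
  H(X,Y) = 2.4753 bits
✓ Chain rule verified.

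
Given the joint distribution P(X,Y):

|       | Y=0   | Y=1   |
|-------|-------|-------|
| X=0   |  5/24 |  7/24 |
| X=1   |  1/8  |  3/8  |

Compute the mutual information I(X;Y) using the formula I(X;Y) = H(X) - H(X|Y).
0.0227 bits

I(X;Y) = H(X) - H(X|Y)

Marginal of X (row sums):
  P(X=0) = 5/24 + 7/24 = 1/2
  P(X=1) = 1/8 + 3/8 = 1/2
H(X) = -[(1/2)·log₂(1/2) + (1/2)·log₂(1/2)]
  = 0.5000 + 0.5000 = 1.0000 bits

Marginal of Y (column sums):
  P(Y=0) = 5/24 + 1/8 = 1/3
  P(Y=1) = 7/24 + 3/8 = 2/3
H(X|Y) = Σ_y P(y)·H(X|Y=y):
  Y=0: P(Y=0) = 1/3, P(X|Y=0) = (5/8, 3/8) → H(X|Y=0) = 0.9544
  Y=1: P(Y=1) = 2/3, P(X|Y=1) = (7/16, 9/16) → H(X|Y=1) = 0.9887
H(X|Y) = (1/3)·0.9544 + (2/3)·0.9887 = 0.9773 bits

I(X;Y) = H(X) - H(X|Y) = 1.0000 - 0.9773 = 0.0227 bits

Cross-check via I(X;Y) = H(X) + H(Y) - H(X,Y): computing H(Y) from the column sums and H(X,Y) from the 4 cells in the same way gives H(Y) = 0.9183 bits and H(X,Y) = 1.8956 bits, so
I(X;Y) = 1.0000 + 0.9183 - 1.8956 = 0.0227 bits ✓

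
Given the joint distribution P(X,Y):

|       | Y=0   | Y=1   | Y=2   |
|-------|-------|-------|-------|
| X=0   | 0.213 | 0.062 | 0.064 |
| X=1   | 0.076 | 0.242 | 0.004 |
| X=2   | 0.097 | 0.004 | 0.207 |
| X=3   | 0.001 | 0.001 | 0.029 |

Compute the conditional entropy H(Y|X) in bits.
1.0502 bits

H(Y|X) = H(X,Y) - H(X)

H(X,Y) = -Σ_{x,y} P(x,y) log₂ P(x,y). Per-cell terms -P(x,y)·log₂P(x,y):
  X=0: 0.47522, 0.24872, 0.25381
  X=1: 0.28256, 0.49535, 0.03186
  X=2: 0.32649, 0.03186, 0.47037
  X=3: 0.00997, 0.00997, 0.14813
Sum of the 12 terms: H(X,Y) = 2.7843 bits

Marginal of X (row sums):
  P(X=0) = 0.213 + 0.062 + 0.064 = 0.339
  P(X=1) = 0.076 + 0.242 + 0.004 = 0.322
  P(X=2) = 0.097 + 0.004 + 0.207 = 0.308
  P(X=3) = 0.001 + 0.001 + 0.029 = 0.031
H(X) = -[0.339·log₂(0.339) + 0.322·log₂(0.322) + 0.308·log₂(0.308) + 0.031·log₂(0.031)]
  = 0.52906 + 0.52643 + 0.52329 + 0.15536 = 1.7341 bits

H(Y|X) = H(X,Y) - H(X) = 2.7843 - 1.7341 = 1.0502 bits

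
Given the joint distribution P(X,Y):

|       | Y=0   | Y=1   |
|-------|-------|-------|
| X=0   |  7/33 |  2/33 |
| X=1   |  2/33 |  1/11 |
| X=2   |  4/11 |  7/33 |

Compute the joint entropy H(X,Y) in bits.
2.2845 bits

H(X,Y) = -Σ_{x,y} P(x,y) log₂ P(x,y). Per-cell terms -P(x,y)·log₂P(x,y):
  X=0: 0.474523, 0.245115
  X=1: 0.245115, 0.314494
  X=2: 0.530702, 0.474523
Sum of the 6 terms: H(X,Y) = 2.2845 bits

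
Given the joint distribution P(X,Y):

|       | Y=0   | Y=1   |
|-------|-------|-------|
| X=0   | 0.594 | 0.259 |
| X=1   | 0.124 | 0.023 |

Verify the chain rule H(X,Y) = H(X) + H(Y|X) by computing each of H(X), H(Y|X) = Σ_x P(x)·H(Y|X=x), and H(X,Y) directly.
H(X) = 0.6023 bits, H(Y|X) = 0.8475 bits, H(X,Y) = 1.4498 bits

Marginal of X (row sums):
  P(X=0) = 0.594 + 0.259 = 0.853
  P(X=1) = 0.124 + 0.023 = 0.147
H(X) = -[0.853·log₂(0.853) + 0.147·log₂(0.147)]
  = 0.1957 + 0.4066 = 0.6023 bits

H(Y|X) = Σ_x P(x)·H(Y|X=x):
  X=0: P(X=0) = 0.853, P(Y|X=0) = (594/853, 259/853) → H(Y|X=0) = 0.8857
  X=1: P(X=1) = 0.147, P(Y|X=1) = (124/147, 23/147) → H(Y|X=1) = 0.6258
H(Y|X) = 0.853·0.8857 + 0.147·0.6258 = 0.8475 bits

H(X,Y) = -Σ_{x,y} P(x,y) log₂ P(x,y). Per-cell terms -P(x,y)·log₂P(x,y):
  X=0: 0.4464, 0.5048
  X=1: 0.3734, 0.1252
Sum of the 4 terms: H(X,Y) = 1.4498 bits

Chain rule check:
  H(X) + H(Y|X) = 0.6023 + 0.8475 = 1.4498 bits
  H(X,Y) = 1.4498 bits
✓ Chain rule verified.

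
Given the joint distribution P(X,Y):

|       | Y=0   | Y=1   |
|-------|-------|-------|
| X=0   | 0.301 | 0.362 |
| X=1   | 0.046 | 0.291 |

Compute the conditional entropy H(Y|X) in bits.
0.8527 bits

H(Y|X) = H(X,Y) - H(X)

H(X,Y) = -Σ_{x,y} P(x,y) log₂ P(x,y). Per-cell terms -P(x,y)·log₂P(x,y):
  X=0: 0.5214, 0.5307
  X=1: 0.2043, 0.5182
Sum of the 4 terms: H(X,Y) = 1.7746 bits

Marginal of X (row sums):
  P(X=0) = 0.301 + 0.362 = 0.663
  P(X=1) = 0.046 + 0.291 = 0.337
H(X) = -[0.663·log₂(0.663) + 0.337·log₂(0.337)]
  = 0.3931 + 0.5288 = 0.9219 bits

H(Y|X) = H(X,Y) - H(X) = 1.7746 - 0.9219 = 0.8527 bits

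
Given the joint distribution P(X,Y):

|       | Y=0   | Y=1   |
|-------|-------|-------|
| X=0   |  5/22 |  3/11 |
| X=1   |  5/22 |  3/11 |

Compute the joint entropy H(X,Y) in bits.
1.9940 bits

H(X,Y) = -Σ_{x,y} P(x,y) log₂ P(x,y). Per-cell terms -P(x,y)·log₂P(x,y):
  X=0: 0.4858, 0.5112
  X=1: 0.4858, 0.5112
Sum of the 4 terms: H(X,Y) = 1.9940 bits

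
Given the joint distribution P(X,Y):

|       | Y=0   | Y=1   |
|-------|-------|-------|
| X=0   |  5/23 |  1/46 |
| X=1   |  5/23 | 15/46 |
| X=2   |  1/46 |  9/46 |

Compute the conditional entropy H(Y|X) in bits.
0.7347 bits

H(Y|X) = H(X,Y) - H(X)

H(X,Y) = -Σ_{x,y} P(x,y) log₂ P(x,y). Per-cell terms -P(x,y)·log₂P(x,y):
  X=0: 0.47861606, 0.12007743
  X=1: 0.47861606, 0.52717544
  X=2: 0.12007743, 0.46049419
Sum of the 6 terms: H(X,Y) = 2.1850566 bits

Marginal of X (row sums):
  P(X=0) = 5/23 + 1/46 = 11/46
  P(X=1) = 5/23 + 15/46 = 25/46
  P(X=2) = 1/46 + 9/46 = 5/23
H(X) = -[(11/46)·log₂(11/46) + (25/46)·log₂(25/46) + (5/23)·log₂(5/23)]
  = 0.49359639 + 0.47810096 + 0.47861606 = 1.4503134 bits

H(Y|X) = H(X,Y) - H(X) = 2.1850566 - 1.4503134 = 0.7347 bits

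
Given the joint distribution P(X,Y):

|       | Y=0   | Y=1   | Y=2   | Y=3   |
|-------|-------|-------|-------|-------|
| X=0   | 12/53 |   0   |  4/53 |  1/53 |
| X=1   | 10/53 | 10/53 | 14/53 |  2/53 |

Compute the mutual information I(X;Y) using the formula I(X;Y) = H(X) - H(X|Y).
0.1811 bits

I(X;Y) = H(X) - H(X|Y)

Marginal of X (row sums):
  P(X=0) = 12/53 + 0 + 4/53 + 1/53 = 17/53
  P(X=1) = 10/53 + 10/53 + 14/53 + 2/53 = 36/53
H(X) = -[(17/53)·log₂(17/53) + (36/53)·log₂(36/53)]
  = 0.52618 + 0.37902 = 0.90520 bits

Marginal of Y (column sums):
  P(Y=0) = 12/53 + 10/53 = 22/53
  P(Y=1) = 0 + 10/53 = 10/53
  P(Y=2) = 4/53 + 14/53 = 18/53
  P(Y=3) = 1/53 + 2/53 = 3/53
H(X|Y) = Σ_y P(y)·H(X|Y=y):
  Y=0: P(Y=0) = 22/53, P(X|Y=0) = (6/11, 5/11) → H(X|Y=0) = 0.99403
  Y=1: P(Y=1) = 10/53, P(X|Y=1) = (0, 1) → H(X|Y=1) = 0.00000
  Y=2: P(Y=2) = 18/53, P(X|Y=2) = (2/9, 7/9) → H(X|Y=2) = 0.76420
  Y=3: P(Y=3) = 3/53, P(X|Y=3) = (1/3, 2/3) → H(X|Y=3) = 0.91830
H(X|Y) = (22/53)·0.99403 + (10/53)·0.00000 + (18/53)·0.76420 + (3/53)·0.91830 = 0.72414 bits

I(X;Y) = H(X) - H(X|Y) = 0.90520 - 0.72414 = 0.1811 bits

Cross-check via I(X;Y) = H(X) + H(Y) - H(X,Y): computing H(Y) from the column sums and H(X,Y) from the 8 cells in the same way gives H(Y) = 1.74414 bits and H(X,Y) = 2.46828 bits, so
I(X;Y) = 0.90520 + 1.74414 - 2.46828 = 0.1811 bits ✓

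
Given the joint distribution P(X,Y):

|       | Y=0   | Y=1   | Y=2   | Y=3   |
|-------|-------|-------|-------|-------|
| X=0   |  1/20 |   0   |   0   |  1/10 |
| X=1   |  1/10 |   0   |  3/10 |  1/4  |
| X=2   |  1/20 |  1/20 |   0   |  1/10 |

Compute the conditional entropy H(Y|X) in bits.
1.3871 bits

H(Y|X) = H(X,Y) - H(X)

H(X,Y) = -Σ_{x,y} P(x,y) log₂ P(x,y). Per-cell terms -P(x,y)·log₂P(x,y):
  X=0: 0.2161, 0.0000, 0.0000, 0.3322
  X=1: 0.3322, 0.0000, 0.5211, 0.5000
  X=2: 0.2161, 0.2161, 0.0000, 0.3322
  (cells with P = 0 contribute 0)
Sum of the 12 terms: H(X,Y) = 2.6660 bits

Marginal of X (row sums):
  P(X=0) = 1/20 + 0 + 0 + 1/10 = 3/20
  P(X=1) = 1/10 + 0 + 3/10 + 1/4 = 13/20
  P(X=2) = 1/20 + 1/20 + 0 + 1/10 = 1/5
H(X) = -[(3/20)·log₂(3/20) + (13/20)·log₂(13/20) + (1/5)·log₂(1/5)]
  = 0.4105 + 0.4040 + 0.4644 = 1.2789 bits

H(Y|X) = H(X,Y) - H(X) = 2.6660 - 1.2789 = 1.3871 bits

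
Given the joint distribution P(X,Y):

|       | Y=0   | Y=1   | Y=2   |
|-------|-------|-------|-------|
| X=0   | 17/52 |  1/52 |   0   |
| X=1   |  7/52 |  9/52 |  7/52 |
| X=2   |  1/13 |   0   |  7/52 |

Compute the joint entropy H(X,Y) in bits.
2.5279 bits

H(X,Y) = -Σ_{x,y} P(x,y) log₂ P(x,y). Per-cell terms -P(x,y)·log₂P(x,y):
  X=0: 0.52732, 0.10962, 0.00000
  X=1: 0.38945, 0.43797, 0.38945
  X=2: 0.28465, 0.00000, 0.38945
  (cells with P = 0 contribute 0)
Sum of the 9 terms: H(X,Y) = 2.5279 bits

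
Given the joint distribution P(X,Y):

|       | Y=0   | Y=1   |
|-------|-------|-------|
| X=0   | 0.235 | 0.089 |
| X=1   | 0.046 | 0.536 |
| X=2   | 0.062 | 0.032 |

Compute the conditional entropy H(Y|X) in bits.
0.5939 bits

H(Y|X) = H(X,Y) - H(X)

H(X,Y) = -Σ_{x,y} P(x,y) log₂ P(x,y). Per-cell terms -P(x,y)·log₂P(x,y):
  X=0: 0.49098, 0.31061
  X=1: 0.20434, 0.48224
  X=2: 0.24872, 0.15891
Sum of the 6 terms: H(X,Y) = 1.8958 bits

Marginal of X (row sums):
  P(X=0) = 0.235 + 0.089 = 0.324
  P(X=1) = 0.046 + 0.536 = 0.582
  P(X=2) = 0.062 + 0.032 = 0.094
H(X) = -[0.324·log₂(0.324) + 0.582·log₂(0.582) + 0.094·log₂(0.094)]
  = 0.52680 + 0.45449 + 0.32065 = 1.3019 bits

H(Y|X) = H(X,Y) - H(X) = 1.8958 - 1.3019 = 0.5939 bits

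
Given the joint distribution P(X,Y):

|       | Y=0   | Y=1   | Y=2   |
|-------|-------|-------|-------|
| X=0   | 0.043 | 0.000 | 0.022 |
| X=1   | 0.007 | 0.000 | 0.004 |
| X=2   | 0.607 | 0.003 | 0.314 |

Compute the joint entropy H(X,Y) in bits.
1.3854 bits

H(X,Y) = -Σ_{x,y} P(x,y) log₂ P(x,y). Per-cell terms -P(x,y)·log₂P(x,y):
  X=0: 0.19520, 0.00000, 0.12114
  X=1: 0.05011, 0.00000, 0.03186
  X=2: 0.43718, 0.02514, 0.52475
  (cells with P = 0 contribute 0)
Sum of the 9 terms: H(X,Y) = 1.3854 bits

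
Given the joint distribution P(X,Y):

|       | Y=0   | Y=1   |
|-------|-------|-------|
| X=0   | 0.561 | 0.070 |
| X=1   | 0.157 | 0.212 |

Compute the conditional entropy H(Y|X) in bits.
0.6803 bits

H(Y|X) = H(X,Y) - H(X)

H(X,Y) = -Σ_{x,y} P(x,y) log₂ P(x,y). Per-cell terms -P(x,y)·log₂P(x,y):
  X=0: 0.4678, 0.2686
  X=1: 0.4194, 0.4744
Sum of the 4 terms: H(X,Y) = 1.6302 bits

Marginal of X (row sums):
  P(X=0) = 0.561 + 0.070 = 0.631
  P(X=1) = 0.157 + 0.212 = 0.369
H(X) = -[0.631·log₂(0.631) + 0.369·log₂(0.369)]
  = 0.4192 + 0.5307 = 0.9499 bits

H(Y|X) = H(X,Y) - H(X) = 1.6302 - 0.9499 = 0.6803 bits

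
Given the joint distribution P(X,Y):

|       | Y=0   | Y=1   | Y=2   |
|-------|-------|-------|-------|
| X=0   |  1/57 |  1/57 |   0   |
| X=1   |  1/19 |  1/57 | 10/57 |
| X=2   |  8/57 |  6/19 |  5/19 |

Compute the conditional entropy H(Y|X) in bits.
1.3917 bits

H(Y|X) = H(X,Y) - H(X)

H(X,Y) = -Σ_{x,y} P(x,y) log₂ P(x,y). Per-cell terms -P(x,y)·log₂P(x,y):
  X=0: 0.10233, 0.10233, 0.00000
  X=1: 0.22358, 0.10233, 0.44052
  X=2: 0.39760, 0.52515, 0.50684
  (cells with P = 0 contribute 0)
Sum of the 9 terms: H(X,Y) = 2.4007 bits

Marginal of X (row sums):
  P(X=0) = 1/57 + 1/57 + 0 = 2/57
  P(X=1) = 1/19 + 1/57 + 10/57 = 14/57
  P(X=2) = 8/57 + 6/19 + 5/19 = 41/57
H(X) = -[(2/57)·log₂(2/57) + (14/57)·log₂(14/57) + (41/57)·log₂(41/57)]
  = 0.16958 + 0.49750 + 0.34191 = 1.0090 bits

H(Y|X) = H(X,Y) - H(X) = 2.4007 - 1.0090 = 1.3917 bits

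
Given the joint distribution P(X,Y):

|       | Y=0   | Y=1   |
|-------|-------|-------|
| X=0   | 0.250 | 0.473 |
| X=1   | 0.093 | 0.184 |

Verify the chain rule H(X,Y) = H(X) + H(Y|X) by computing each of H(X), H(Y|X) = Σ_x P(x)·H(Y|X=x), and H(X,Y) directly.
H(X) = 0.8513 bits, H(Y|X) = 0.9276 bits, H(X,Y) = 1.7789 bits

Marginal of X (row sums):
  P(X=0) = 0.250 + 0.473 = 0.723
  P(X=1) = 0.093 + 0.184 = 0.277
H(X) = -[0.723·log₂(0.723) + 0.277·log₂(0.277)]
  = 0.33832 + 0.51302 = 0.8513 bits

H(Y|X) = Σ_x P(x)·H(Y|X=x):
  X=0: P(X=0) = 0.723, P(Y|X=0) = (250/723, 473/723) → H(Y|X=0) = 0.93024
  X=1: P(X=1) = 0.277, P(Y|X=1) = (93/277, 184/277) → H(Y|X=1) = 0.92068
H(Y|X) = 0.723·0.93024 + 0.277·0.92068 = 0.9276 bits

H(X,Y) = -Σ_{x,y} P(x,y) log₂ P(x,y). Per-cell terms -P(x,y)·log₂P(x,y):
  X=0: 0.50000, 0.51088
  X=1: 0.31868, 0.44937
Sum of the 4 terms: H(X,Y) = 1.7789 bits

Chain rule check:
  H(X) + H(Y|X) = 0.8513 + 0.9276 = 1.7789 bits
  H(X,Y) = 1.7789 bits
✓ Chain rule verified.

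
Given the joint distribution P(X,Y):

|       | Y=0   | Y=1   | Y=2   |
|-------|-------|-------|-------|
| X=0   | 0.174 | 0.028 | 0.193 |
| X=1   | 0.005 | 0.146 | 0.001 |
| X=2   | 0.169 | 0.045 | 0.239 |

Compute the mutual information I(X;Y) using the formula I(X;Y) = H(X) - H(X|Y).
0.3694 bits

I(X;Y) = H(X) - H(X|Y)

Marginal of X (row sums):
  P(X=0) = 0.174 + 0.028 + 0.193 = 0.395
  P(X=1) = 0.005 + 0.146 + 0.001 = 0.152
  P(X=2) = 0.169 + 0.045 + 0.239 = 0.453
H(X) = -[0.395·log₂(0.395) + 0.152·log₂(0.152) + 0.453·log₂(0.453)]
  = 0.529330 + 0.413114 + 0.517515 = 1.45996 bits

Marginal of Y (column sums):
  P(Y=0) = 0.174 + 0.005 + 0.169 = 0.348
  P(Y=1) = 0.028 + 0.146 + 0.045 = 0.219
  P(Y=2) = 0.193 + 0.001 + 0.239 = 0.433
H(X|Y) = Σ_y P(y)·H(X|Y=y):
  Y=0: P(Y=0) = 0.348, P(X|Y=0) = (1/2, 5/348, 169/348) → H(X|Y=0) = 1.094005
  Y=1: P(Y=1) = 0.219, P(X|Y=1) = (28/219, 2/3, 15/73) → H(X|Y=1) = 1.238469
  Y=2: P(Y=2) = 0.433, P(X|Y=2) = (193/433, 1/433, 239/433) → H(X|Y=2) = 1.013070
H(X|Y) = 0.348·1.094005 + 0.219·1.238469 + 0.433·1.013070 = 1.09060 bits

I(X;Y) = H(X) - H(X|Y) = 1.45996 - 1.09060 = 0.3694 bits

Cross-check via I(X;Y) = H(X) + H(Y) - H(X,Y): computing H(Y) from the column sums and H(X,Y) from the 9 cells in the same way gives H(Y) = 1.53265 bits and H(X,Y) = 2.62325 bits, so
I(X;Y) = 1.45996 + 1.53265 - 2.62325 = 0.3694 bits ✓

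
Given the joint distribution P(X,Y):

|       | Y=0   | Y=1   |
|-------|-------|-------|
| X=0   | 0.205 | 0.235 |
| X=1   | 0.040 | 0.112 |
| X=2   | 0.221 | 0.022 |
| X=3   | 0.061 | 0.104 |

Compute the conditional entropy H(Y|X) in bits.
0.8282 bits

H(Y|X) = H(X,Y) - H(X)

H(X,Y) = -Σ_{x,y} P(x,y) log₂ P(x,y). Per-cell terms -P(x,y)·log₂P(x,y):
  X=0: 0.46869, 0.49098
  X=1: 0.18575, 0.35374
  X=2: 0.48131, 0.12114
  X=3: 0.24614, 0.33960
Sum of the 8 terms: H(X,Y) = 2.68735 bits

Marginal of X (row sums):
  P(X=0) = 0.205 + 0.235 = 0.440
  P(X=1) = 0.040 + 0.112 = 0.152
  P(X=2) = 0.221 + 0.022 = 0.243
  P(X=3) = 0.061 + 0.104 = 0.165
H(X) = -[0.440·log₂(0.440) + 0.152·log₂(0.152) + 0.243·log₂(0.243) + 0.165·log₂(0.165)]
  = 0.52115 + 0.41311 + 0.49596 + 0.42891 = 1.85913 bits

H(Y|X) = H(X,Y) - H(X) = 2.68735 - 1.85913 = 0.8282 bits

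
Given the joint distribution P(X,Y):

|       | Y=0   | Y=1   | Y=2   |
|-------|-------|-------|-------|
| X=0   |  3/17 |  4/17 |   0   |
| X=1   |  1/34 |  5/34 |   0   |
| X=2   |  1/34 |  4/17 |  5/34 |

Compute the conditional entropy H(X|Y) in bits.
1.2094 bits

H(X|Y) = H(X,Y) - H(Y)

H(X,Y) = -Σ_{x,y} P(x,y) log₂ P(x,y). Per-cell terms -P(x,y)·log₂P(x,y):
  X=0: 0.44162, 0.49117, 0.00000
  X=1: 0.14963, 0.40670, 0.00000
  X=2: 0.14963, 0.49117, 0.40670
  (cells with P = 0 contribute 0)
Sum of the 9 terms: H(X,Y) = 2.5366 bits

Marginal of Y (column sums):
  P(Y=0) = 3/17 + 1/34 + 1/34 = 4/17
  P(Y=1) = 4/17 + 5/34 + 4/17 = 21/34
  P(Y=2) = 0 + 0 + 5/34 = 5/34
H(Y) = -[(4/17)·log₂(4/17) + (21/34)·log₂(21/34) + (5/34)·log₂(5/34)]
  = 0.49117 + 0.42935 + 0.40670 = 1.3272 bits

H(X|Y) = H(X,Y) - H(Y) = 2.5366 - 1.3272 = 1.2094 bits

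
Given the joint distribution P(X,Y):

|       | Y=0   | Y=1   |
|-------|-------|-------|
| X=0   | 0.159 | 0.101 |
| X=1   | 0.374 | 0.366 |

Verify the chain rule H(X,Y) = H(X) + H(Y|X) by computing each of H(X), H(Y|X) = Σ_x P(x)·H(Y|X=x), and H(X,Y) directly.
H(X) = 0.8267 bits, H(Y|X) = 0.9905 bits, H(X,Y) = 1.8173 bits

Marginal of X (row sums):
  P(X=0) = 0.159 + 0.101 = 0.260
  P(X=1) = 0.374 + 0.366 = 0.740
H(X) = -[0.260·log₂(0.260) + 0.740·log₂(0.740)]
  = 0.505288 + 0.321458 = 0.8267 bits

H(Y|X) = Σ_x P(x)·H(Y|X=x):
  X=0: P(X=0) = 0.260, P(Y|X=0) = (159/260, 101/260) → H(Y|X=0) = 0.963800
  X=1: P(X=1) = 0.740, P(Y|X=1) = (187/370, 183/370) → H(Y|X=1) = 0.999916
H(Y|X) = 0.260·0.963800 + 0.740·0.999916 = 0.9905 bits

H(X,Y) = -Σ_{x,y} P(x,y) log₂ P(x,y). Per-cell terms -P(x,y)·log₂P(x,y):
  X=0: 0.421811, 0.334065
  X=1: 0.530665, 0.530731
Sum of the 4 terms: H(X,Y) = 1.8173 bits

Chain rule check:
  H(X) + H(Y|X) = 0.8267 + 0.9905 = 1.8172 bits
  H(X,Y) = 1.8173 bits
✓ Chain rule verified (Δ = 0.0001 is 4-dp rounding noise: each of the three values was rounded independently).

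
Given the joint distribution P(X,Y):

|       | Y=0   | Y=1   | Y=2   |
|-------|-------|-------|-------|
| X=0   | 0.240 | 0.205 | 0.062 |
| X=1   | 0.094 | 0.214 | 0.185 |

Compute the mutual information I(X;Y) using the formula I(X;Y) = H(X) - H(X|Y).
0.0938 bits

I(X;Y) = H(X) - H(X|Y)

Marginal of X (row sums):
  P(X=0) = 0.240 + 0.205 + 0.062 = 0.507
  P(X=1) = 0.094 + 0.214 + 0.185 = 0.493
H(X) = -[0.507·log₂(0.507) + 0.493·log₂(0.493)]
  = 0.496831 + 0.503028 = 0.999859 bits

Marginal of Y (column sums):
  P(Y=0) = 0.240 + 0.094 = 0.334
  P(Y=1) = 0.205 + 0.214 = 0.419
  P(Y=2) = 0.062 + 0.185 = 0.247
H(X|Y) = Σ_y P(y)·H(X|Y=y):
  Y=0: P(Y=0) = 0.334, P(X|Y=0) = (120/167, 47/167) → H(X|Y=0) = 0.857402
  Y=1: P(Y=1) = 0.419, P(X|Y=1) = (205/419, 214/419) → H(X|Y=1) = 0.999667
  Y=2: P(Y=2) = 0.247, P(X|Y=2) = (62/247, 185/247) → H(X|Y=2) = 0.812878
H(X|Y) = 0.334·0.857402 + 0.419·0.999667 + 0.247·0.812878 = 0.906014 bits

I(X;Y) = H(X) - H(X|Y) = 0.999859 - 0.906014 = 0.0938 bits

Cross-check via I(X;Y) = H(X) + H(Y) - H(X,Y): computing H(Y) from the column sums and H(X,Y) from the 6 cells in the same way gives H(Y) = 1.552552 bits and H(X,Y) = 2.458566 bits, so
I(X;Y) = 0.999859 + 1.552552 - 2.458566 = 0.0938 bits ✓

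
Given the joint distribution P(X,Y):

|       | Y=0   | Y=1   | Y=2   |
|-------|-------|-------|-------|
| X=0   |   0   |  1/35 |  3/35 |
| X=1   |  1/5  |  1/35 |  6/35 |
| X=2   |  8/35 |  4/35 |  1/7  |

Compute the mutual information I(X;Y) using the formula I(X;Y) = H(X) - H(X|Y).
0.1384 bits

I(X;Y) = H(X) - H(X|Y)

Marginal of X (row sums):
  P(X=0) = 0 + 1/35 + 3/35 = 4/35
  P(X=1) = 1/5 + 1/35 + 6/35 = 2/5
  P(X=2) = 8/35 + 4/35 + 1/7 = 17/35
H(X) = -[(4/35)·log₂(4/35) + (2/5)·log₂(2/5) + (17/35)·log₂(17/35)]
  = 0.3576 + 0.5288 + 0.5060 = 1.3924 bits

Marginal of Y (column sums):
  P(Y=0) = 0 + 1/5 + 8/35 = 3/7
  P(Y=1) = 1/35 + 1/35 + 4/35 = 6/35
  P(Y=2) = 3/35 + 6/35 + 1/7 = 2/5
H(X|Y) = Σ_y P(y)·H(X|Y=y):
  Y=0: P(Y=0) = 3/7, P(X|Y=0) = (0, 7/15, 8/15) → H(X|Y=0) = 0.9968
  Y=1: P(Y=1) = 6/35, P(X|Y=1) = (1/6, 1/6, 2/3) → H(X|Y=1) = 1.2516
  Y=2: P(Y=2) = 2/5, P(X|Y=2) = (3/14, 3/7, 5/14) → H(X|Y=2) = 1.5306
H(X|Y) = (3/7)·0.9968 + (6/35)·1.2516 + (2/5)·1.5306 = 1.2540 bits

I(X;Y) = H(X) - H(X|Y) = 1.3924 - 1.2540 = 0.1384 bits

Cross-check via I(X;Y) = H(X) + H(Y) - H(X,Y): computing H(Y) from the column sums and H(X,Y) from the 9 cells in the same way gives H(Y) = 1.4888 bits and H(X,Y) = 2.7428 bits, so
I(X;Y) = 1.3924 + 1.4888 - 2.7428 = 0.1384 bits ✓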